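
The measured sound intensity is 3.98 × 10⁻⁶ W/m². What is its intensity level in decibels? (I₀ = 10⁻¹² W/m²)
β = 10·log₁₀(I/I₀) = 66 dB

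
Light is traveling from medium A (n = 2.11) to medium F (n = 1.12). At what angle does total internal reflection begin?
θc = arcsin(n₂/n₁) = 32.06°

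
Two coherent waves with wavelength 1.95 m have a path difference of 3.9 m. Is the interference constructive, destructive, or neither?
constructive — path difference = 2λ, a whole number of wavelengths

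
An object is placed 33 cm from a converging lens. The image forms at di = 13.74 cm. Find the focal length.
1/f = 1/do + 1/di → f = 9.701 cm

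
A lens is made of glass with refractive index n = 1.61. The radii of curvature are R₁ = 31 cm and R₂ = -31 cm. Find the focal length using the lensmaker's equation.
1/f = (n − 1)(1/R₁ − 1/R₂) → f = 25.41 cm (converging lens)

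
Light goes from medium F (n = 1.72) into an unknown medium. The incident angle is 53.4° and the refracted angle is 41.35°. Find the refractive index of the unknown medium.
n₂ = n₁·sin θ₁ / sin θ₂ = 2.09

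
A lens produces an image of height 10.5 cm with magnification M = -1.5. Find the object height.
ho = |hi|/|M| = 7 cm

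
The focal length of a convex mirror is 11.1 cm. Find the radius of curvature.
R = 2|f| = 22.2 cm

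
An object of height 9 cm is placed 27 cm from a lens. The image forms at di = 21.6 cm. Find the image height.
hi = (-di/do) × ho = -7.2 cm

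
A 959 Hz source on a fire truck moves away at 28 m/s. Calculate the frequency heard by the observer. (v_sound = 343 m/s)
f_obs = f·v/(v + v_s) = 886.6 Hz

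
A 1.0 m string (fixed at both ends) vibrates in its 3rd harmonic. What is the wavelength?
λₙ = 2L/n = 0.6667 m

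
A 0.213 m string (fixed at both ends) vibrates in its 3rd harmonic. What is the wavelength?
λₙ = 2L/n = 0.142 m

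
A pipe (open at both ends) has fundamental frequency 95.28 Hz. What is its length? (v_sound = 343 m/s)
L = v/(2f₁) = 1.8 m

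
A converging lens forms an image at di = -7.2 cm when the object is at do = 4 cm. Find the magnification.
M = −di/do = 1.8 (upright image)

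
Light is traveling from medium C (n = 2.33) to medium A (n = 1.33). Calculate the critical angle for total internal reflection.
θc = arcsin(n₂/n₁) = 34.81°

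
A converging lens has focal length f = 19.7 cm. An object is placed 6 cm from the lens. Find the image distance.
1/di = 1/f − 1/do → di = -8.628 cm (virtual image)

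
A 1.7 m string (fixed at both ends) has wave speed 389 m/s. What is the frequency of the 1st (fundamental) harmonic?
fₙ = nv/(2L) = 114.4 Hz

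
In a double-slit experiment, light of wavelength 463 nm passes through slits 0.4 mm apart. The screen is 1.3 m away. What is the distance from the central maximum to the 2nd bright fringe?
y = mλL/d = 3.01 mm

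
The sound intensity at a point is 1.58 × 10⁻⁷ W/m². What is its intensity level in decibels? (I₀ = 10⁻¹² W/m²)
β = 10·log₁₀(I/I₀) = 51.99 dB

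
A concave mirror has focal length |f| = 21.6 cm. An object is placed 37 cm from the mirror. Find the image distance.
f = +21.6 cm (concave); 1/di = 1/f − 1/do → di = 51.9 cm (real image, in front of mirror)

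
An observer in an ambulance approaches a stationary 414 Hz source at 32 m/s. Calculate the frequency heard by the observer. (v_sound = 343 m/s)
f_obs = f·(v + v_o)/v = 452.6 Hz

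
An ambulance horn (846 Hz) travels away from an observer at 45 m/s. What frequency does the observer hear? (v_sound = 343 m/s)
f_obs = f·v/(v + v_s) = 747.9 Hz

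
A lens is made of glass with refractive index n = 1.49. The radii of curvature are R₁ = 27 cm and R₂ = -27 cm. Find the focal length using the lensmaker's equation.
1/f = (n − 1)(1/R₁ − 1/R₂) → f = 27.55 cm (converging lens)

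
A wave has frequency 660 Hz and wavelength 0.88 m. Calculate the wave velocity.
v = fλ = 580.8 m/s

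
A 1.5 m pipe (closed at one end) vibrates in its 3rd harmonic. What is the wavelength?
λₙ = 4L/n = 2 m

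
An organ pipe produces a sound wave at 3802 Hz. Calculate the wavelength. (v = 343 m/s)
λ = v/f = 0.09022 m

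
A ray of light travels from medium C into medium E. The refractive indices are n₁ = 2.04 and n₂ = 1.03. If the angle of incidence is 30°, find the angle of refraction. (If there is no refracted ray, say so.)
sin θ₂ = (n₁/n₂)·sin θ₁ = 0.9903 → θ₂ = 82.01°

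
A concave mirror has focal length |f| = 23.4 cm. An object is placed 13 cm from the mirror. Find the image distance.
f = +23.4 cm (concave); 1/di = 1/f − 1/do → di = -29.25 cm (virtual image, behind mirror)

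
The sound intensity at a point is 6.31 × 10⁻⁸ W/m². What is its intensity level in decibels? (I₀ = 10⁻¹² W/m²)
β = 10·log₁₀(I/I₀) = 48 dB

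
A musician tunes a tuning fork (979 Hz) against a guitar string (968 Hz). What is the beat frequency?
11 Hz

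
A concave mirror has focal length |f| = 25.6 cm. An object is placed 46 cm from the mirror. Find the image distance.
f = +25.6 cm (concave); 1/di = 1/f − 1/do → di = 57.73 cm (real image, in front of mirror)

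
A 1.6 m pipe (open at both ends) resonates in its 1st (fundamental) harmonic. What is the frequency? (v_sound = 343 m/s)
fₙ = nv/(2L) = 107.2 Hz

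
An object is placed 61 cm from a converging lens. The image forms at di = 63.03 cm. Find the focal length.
1/f = 1/do + 1/di → f = 31 cm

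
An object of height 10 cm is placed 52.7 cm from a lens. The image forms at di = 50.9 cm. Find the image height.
hi = (-di/do) × ho = -9.658 cm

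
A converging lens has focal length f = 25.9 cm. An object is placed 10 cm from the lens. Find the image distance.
1/di = 1/f − 1/do → di = -16.29 cm (virtual image)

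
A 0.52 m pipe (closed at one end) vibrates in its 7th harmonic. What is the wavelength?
λₙ = 4L/n = 0.2971 m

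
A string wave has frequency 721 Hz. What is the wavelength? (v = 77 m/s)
λ = v/f = 0.1068 m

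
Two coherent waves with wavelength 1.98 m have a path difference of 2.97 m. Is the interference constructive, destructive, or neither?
destructive — path difference = 1.5λ, an odd multiple of λ/2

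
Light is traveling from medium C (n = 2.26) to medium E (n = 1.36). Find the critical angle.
θc = arcsin(n₂/n₁) = 37°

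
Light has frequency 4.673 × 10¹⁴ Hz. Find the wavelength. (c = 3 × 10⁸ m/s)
λ = c/f = 642 nm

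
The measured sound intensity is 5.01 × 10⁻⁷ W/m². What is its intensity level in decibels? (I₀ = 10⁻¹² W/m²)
β = 10·log₁₀(I/I₀) = 57 dB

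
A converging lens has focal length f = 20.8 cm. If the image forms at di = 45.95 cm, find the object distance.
1/do = 1/f − 1/di → do = 38 cm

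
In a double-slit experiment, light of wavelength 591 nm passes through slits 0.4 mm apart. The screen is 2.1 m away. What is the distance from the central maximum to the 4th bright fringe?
y = mλL/d = 12.41 mm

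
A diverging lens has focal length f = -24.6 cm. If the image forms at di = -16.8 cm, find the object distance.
1/do = 1/f − 1/di → do = 52.98 cm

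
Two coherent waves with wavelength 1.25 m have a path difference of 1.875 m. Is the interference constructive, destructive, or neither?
destructive — path difference = 1.5λ, an odd multiple of λ/2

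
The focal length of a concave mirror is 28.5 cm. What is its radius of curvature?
R = 2|f| = 57 cm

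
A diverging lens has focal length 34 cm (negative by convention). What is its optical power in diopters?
P = 1/f = -2.941 D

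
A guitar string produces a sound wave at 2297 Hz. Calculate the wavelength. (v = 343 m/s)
λ = v/f = 0.1493 m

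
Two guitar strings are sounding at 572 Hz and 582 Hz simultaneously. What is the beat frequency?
10 Hz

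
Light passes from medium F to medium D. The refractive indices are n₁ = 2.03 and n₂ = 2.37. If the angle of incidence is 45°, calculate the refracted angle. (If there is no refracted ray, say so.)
sin θ₂ = (n₁/n₂)·sin θ₁ = 0.6057 → θ₂ = 37.28°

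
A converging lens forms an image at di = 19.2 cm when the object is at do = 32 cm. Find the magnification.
M = −di/do = -0.6 (inverted image)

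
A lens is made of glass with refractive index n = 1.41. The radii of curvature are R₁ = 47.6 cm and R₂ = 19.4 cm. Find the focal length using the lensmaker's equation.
1/f = (n − 1)(1/R₁ − 1/R₂) → f = -79.87 cm (diverging lens)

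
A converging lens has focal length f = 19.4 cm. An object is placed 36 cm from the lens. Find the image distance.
1/di = 1/f − 1/do → di = 42.07 cm (real image)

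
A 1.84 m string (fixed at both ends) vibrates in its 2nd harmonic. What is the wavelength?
λₙ = 2L/n = 1.84 m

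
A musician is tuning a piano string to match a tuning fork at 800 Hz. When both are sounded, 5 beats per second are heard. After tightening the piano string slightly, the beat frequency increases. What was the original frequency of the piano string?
805 Hz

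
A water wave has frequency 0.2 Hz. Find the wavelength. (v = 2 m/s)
λ = v/f = 10 m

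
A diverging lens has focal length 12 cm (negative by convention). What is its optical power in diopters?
P = 1/f = -8.333 D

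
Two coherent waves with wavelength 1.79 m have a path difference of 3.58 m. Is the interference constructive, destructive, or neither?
constructive — path difference = 2λ, a whole number of wavelengths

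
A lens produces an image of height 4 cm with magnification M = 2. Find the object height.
ho = |hi|/|M| = 2 cm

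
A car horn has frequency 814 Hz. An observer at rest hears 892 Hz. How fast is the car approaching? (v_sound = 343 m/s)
v_s = v·(1 − f/f_obs) = 29.99 m/s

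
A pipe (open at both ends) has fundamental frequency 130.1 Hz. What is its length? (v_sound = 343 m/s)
L = v/(2f₁) = 1.318 m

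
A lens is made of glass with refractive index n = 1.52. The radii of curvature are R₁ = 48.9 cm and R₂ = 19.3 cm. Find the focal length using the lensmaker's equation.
1/f = (n − 1)(1/R₁ − 1/R₂) → f = -61.32 cm (diverging lens)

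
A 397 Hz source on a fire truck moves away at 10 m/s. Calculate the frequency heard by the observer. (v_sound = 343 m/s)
f_obs = f·v/(v + v_s) = 385.8 Hz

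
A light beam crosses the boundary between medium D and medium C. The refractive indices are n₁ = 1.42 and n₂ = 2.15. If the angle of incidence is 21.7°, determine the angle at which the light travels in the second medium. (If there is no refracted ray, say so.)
sin θ₂ = (n₁/n₂)·sin θ₁ = 0.2442 → θ₂ = 14.13°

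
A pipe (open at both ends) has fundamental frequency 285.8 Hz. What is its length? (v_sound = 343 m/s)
L = v/(2f₁) = 0.6001 m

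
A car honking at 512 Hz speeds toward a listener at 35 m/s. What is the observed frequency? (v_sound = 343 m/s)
f_obs = f·v/(v − v_s) = 570.2 Hz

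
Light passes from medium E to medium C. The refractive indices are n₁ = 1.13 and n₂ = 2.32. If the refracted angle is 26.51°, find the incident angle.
sin θ₁ = (n₂/n₁)·sin θ₂ → θ₁ = 66.41°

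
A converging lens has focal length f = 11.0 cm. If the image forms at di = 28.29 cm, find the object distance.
1/do = 1/f − 1/di → do = 18 cm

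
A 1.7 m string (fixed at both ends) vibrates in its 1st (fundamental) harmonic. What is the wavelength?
λₙ = 2L/n = 3.4 m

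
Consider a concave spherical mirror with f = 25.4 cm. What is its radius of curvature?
R = 2|f| = 50.8 cm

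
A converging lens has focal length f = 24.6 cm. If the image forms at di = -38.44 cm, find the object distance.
1/do = 1/f − 1/di → do = 15 cm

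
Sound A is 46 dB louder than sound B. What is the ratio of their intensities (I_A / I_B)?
I_A/I_B = 10^(Δβ/10) = 39810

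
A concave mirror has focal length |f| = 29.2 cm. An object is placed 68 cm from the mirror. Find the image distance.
f = +29.2 cm (concave); 1/di = 1/f − 1/do → di = 51.18 cm (real image, in front of mirror)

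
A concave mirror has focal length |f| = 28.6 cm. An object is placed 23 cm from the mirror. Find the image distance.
f = +28.6 cm (concave); 1/di = 1/f − 1/do → di = -117.5 cm (virtual image, behind mirror)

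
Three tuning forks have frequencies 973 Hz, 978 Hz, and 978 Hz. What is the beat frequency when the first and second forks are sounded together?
5 Hz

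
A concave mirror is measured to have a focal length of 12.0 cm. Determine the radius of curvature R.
R = 2|f| = 24 cm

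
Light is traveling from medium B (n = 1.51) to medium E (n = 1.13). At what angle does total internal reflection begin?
θc = arcsin(n₂/n₁) = 48.45°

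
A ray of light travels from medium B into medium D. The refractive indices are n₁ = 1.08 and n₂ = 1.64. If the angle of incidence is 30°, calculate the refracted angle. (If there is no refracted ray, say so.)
sin θ₂ = (n₁/n₂)·sin θ₁ = 0.3293 → θ₂ = 19.22°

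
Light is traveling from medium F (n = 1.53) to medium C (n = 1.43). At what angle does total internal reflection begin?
θc = arcsin(n₂/n₁) = 69.17°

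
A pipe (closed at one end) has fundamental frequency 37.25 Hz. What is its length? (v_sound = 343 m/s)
L = v/(4f₁) = 2.302 m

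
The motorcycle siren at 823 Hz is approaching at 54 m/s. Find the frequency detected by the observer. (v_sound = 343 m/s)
f_obs = f·v/(v − v_s) = 976.8 Hz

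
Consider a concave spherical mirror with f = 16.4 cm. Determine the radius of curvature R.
R = 2|f| = 32.8 cm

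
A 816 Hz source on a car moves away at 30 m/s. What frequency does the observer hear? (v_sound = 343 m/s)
f_obs = f·v/(v + v_s) = 750.4 Hz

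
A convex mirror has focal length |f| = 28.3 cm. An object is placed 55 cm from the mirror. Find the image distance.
f = −28.3 cm (convex); 1/di = 1/f − 1/do → di = -18.69 cm (virtual image, behind mirror)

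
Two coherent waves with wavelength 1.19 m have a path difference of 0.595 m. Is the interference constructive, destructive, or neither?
destructive — path difference = 0.5λ, an odd multiple of λ/2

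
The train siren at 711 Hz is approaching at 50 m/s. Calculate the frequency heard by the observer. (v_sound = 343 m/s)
f_obs = f·v/(v − v_s) = 832.3 Hz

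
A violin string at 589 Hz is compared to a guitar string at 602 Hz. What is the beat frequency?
13 Hz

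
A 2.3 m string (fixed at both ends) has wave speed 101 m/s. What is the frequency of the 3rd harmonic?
fₙ = nv/(2L) = 65.87 Hz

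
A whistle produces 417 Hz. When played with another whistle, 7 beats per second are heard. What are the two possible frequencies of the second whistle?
f₂ = 417 ± 7 Hz → 424 Hz or 410 Hz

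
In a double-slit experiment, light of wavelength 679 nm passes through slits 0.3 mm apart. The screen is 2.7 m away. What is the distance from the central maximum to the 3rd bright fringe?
y = mλL/d = 18.33 mm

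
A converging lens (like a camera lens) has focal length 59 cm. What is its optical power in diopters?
P = 1/f = 1.695 D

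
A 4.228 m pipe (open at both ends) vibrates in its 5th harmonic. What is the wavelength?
λₙ = 2L/n = 1.691 m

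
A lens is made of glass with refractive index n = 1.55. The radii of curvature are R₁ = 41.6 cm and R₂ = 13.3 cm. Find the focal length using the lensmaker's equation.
1/f = (n − 1)(1/R₁ − 1/R₂) → f = -35.55 cm (diverging lens)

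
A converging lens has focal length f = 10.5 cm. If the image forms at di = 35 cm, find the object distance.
1/do = 1/f − 1/di → do = 15 cm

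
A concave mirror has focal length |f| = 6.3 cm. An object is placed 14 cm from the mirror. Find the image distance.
f = +6.3 cm (concave); 1/di = 1/f − 1/do → di = 11.45 cm (real image, in front of mirror)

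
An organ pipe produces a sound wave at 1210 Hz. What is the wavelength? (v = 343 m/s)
λ = v/f = 0.2835 m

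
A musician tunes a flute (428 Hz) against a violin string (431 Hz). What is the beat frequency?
3 Hz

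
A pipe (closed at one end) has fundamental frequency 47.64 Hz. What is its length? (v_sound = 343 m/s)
L = v/(4f₁) = 1.8 m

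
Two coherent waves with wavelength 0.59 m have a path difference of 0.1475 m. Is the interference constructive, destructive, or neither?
neither (partial) — path difference = 0.25λ, neither a whole number of wavelengths nor an odd multiple of λ/2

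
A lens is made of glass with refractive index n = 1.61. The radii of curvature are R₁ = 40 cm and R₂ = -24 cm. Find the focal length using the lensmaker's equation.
1/f = (n − 1)(1/R₁ − 1/R₂) → f = 24.59 cm (converging lens)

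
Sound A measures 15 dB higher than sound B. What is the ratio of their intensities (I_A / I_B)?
I_A/I_B = 10^(Δβ/10) = 31.62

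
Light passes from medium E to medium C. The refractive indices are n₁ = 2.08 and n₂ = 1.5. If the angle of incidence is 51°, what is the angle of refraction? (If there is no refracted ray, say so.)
sin θ₂ = (n₁/n₂)·sin θ₁ = 1.078 > 1, so there is no refracted ray — the light undergoes total internal reflection.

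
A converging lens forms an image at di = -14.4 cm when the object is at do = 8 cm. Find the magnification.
M = −di/do = 1.8 (upright image)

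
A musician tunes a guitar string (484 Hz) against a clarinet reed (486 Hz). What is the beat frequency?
2 Hz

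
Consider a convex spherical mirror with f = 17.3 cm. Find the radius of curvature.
R = 2|f| = 34.6 cm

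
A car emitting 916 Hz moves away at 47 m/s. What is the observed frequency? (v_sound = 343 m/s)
f_obs = f·v/(v + v_s) = 805.6 Hz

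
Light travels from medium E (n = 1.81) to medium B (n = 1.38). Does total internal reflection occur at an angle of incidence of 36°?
θc = arcsin(n₂/n₁) = 49.68°; 36° < θc, so no — the ray refracts.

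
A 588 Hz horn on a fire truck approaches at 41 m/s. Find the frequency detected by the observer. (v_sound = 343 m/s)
f_obs = f·v/(v − v_s) = 667.8 Hz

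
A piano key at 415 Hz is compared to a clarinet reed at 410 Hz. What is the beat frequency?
5 Hz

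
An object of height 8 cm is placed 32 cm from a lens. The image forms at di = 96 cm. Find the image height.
hi = (-di/do) × ho = -24 cm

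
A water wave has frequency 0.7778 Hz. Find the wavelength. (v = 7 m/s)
λ = v/f = 9 m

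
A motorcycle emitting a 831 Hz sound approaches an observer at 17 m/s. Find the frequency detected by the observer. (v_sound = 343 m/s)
f_obs = f·v/(v − v_s) = 874.3 Hz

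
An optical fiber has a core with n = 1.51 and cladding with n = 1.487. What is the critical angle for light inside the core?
θc = arcsin(n_cladding/n_core) = 79.99°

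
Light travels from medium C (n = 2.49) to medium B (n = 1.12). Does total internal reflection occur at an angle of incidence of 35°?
θc = arcsin(n₂/n₁) = 26.73°; 35° > θc, so yes — total internal reflection.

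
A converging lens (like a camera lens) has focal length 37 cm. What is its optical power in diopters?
P = 1/f = 2.703 D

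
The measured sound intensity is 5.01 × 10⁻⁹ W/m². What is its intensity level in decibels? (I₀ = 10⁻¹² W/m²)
β = 10·log₁₀(I/I₀) = 37 dB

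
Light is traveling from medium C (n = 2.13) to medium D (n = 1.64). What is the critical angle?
θc = arcsin(n₂/n₁) = 50.35°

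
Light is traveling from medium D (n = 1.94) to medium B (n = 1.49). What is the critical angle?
θc = arcsin(n₂/n₁) = 50.18°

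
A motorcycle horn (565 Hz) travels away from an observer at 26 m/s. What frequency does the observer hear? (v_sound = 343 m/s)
f_obs = f·v/(v + v_s) = 525.2 Hz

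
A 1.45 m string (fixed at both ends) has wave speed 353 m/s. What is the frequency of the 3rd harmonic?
fₙ = nv/(2L) = 365.2 Hz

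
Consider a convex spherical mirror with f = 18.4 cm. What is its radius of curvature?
R = 2|f| = 36.8 cm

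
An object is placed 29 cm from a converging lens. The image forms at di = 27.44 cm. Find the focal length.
1/f = 1/do + 1/di → f = 14.1 cm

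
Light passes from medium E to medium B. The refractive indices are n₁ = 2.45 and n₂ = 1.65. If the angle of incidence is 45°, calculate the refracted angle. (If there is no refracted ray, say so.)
sin θ₂ = (n₁/n₂)·sin θ₁ = 1.05 > 1, so there is no refracted ray — the light undergoes total internal reflection.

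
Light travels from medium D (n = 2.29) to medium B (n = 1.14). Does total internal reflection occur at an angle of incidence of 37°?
θc = arcsin(n₂/n₁) = 29.86°; 37° > θc, so yes — total internal reflection.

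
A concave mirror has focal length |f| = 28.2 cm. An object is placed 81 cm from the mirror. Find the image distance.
f = +28.2 cm (concave); 1/di = 1/f − 1/do → di = 43.26 cm (real image, in front of mirror)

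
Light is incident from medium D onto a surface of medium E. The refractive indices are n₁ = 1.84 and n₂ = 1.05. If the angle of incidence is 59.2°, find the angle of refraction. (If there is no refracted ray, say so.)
sin θ₂ = (n₁/n₂)·sin θ₁ = 1.505 > 1, so there is no refracted ray — the light undergoes total internal reflection.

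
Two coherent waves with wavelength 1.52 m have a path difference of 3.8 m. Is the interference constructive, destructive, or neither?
destructive — path difference = 2.5λ, an odd multiple of λ/2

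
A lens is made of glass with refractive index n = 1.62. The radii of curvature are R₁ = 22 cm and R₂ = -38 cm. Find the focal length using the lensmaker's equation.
1/f = (n − 1)(1/R₁ − 1/R₂) → f = 22.47 cm (converging lens)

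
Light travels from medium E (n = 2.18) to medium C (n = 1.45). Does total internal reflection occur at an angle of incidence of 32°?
θc = arcsin(n₂/n₁) = 41.69°; 32° < θc, so no — the ray refracts.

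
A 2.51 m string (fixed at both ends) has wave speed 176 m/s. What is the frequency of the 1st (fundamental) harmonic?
fₙ = nv/(2L) = 35.06 Hz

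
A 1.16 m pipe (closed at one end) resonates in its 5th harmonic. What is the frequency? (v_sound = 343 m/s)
fₙ = nv/(4L) = 369.6 Hz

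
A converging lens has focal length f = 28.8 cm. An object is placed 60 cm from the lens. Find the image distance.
1/di = 1/f − 1/do → di = 55.38 cm (real image)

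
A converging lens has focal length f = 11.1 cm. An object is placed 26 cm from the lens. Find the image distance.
1/di = 1/f − 1/do → di = 19.37 cm (real image)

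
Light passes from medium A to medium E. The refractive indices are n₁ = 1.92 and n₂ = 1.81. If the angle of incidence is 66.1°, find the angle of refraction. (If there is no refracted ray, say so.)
sin θ₂ = (n₁/n₂)·sin θ₁ = 0.9698 → θ₂ = 75.89°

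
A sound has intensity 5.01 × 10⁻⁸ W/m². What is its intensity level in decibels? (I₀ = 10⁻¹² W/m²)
β = 10·log₁₀(I/I₀) = 47 dB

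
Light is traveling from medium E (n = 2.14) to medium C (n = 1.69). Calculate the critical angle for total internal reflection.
θc = arcsin(n₂/n₁) = 52.16°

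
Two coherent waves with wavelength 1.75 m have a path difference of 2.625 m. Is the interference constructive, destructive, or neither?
destructive — path difference = 1.5λ, an odd multiple of λ/2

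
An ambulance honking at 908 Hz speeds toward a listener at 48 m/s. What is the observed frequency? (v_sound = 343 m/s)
f_obs = f·v/(v − v_s) = 1056 Hz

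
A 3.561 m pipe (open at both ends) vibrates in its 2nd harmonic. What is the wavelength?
λₙ = 2L/n = 3.561 m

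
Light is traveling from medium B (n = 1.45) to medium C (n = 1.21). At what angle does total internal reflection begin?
θc = arcsin(n₂/n₁) = 56.56°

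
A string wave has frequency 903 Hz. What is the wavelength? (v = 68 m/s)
λ = v/f = 0.0753 m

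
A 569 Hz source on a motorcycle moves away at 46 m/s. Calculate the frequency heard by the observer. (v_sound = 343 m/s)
f_obs = f·v/(v + v_s) = 501.7 Hz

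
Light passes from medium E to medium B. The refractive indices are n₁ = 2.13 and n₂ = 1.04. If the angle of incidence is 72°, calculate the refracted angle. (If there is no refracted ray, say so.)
sin θ₂ = (n₁/n₂)·sin θ₁ = 1.948 > 1, so there is no refracted ray — the light undergoes total internal reflection.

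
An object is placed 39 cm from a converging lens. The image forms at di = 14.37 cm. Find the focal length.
1/f = 1/do + 1/di → f = 10.5 cm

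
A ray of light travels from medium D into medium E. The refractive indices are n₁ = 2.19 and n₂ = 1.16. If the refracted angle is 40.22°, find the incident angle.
sin θ₁ = (n₂/n₁)·sin θ₂ → θ₁ = 20°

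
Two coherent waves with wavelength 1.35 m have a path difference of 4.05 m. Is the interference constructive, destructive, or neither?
constructive — path difference = 3λ, a whole number of wavelengths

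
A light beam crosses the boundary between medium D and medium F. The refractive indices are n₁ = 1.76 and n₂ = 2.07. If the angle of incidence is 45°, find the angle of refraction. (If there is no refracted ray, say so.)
sin θ₂ = (n₁/n₂)·sin θ₁ = 0.6012 → θ₂ = 36.96°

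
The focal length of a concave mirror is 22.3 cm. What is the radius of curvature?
R = 2|f| = 44.6 cm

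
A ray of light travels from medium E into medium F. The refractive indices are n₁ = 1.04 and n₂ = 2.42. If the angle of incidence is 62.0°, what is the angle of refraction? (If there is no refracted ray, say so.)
sin θ₂ = (n₁/n₂)·sin θ₁ = 0.3794 → θ₂ = 22.3°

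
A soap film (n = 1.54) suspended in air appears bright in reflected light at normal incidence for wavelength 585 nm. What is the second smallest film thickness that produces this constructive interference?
2nt = (m − ½)λ with m = 2 → t = (m − ½)λ/(2n) = 284.9 nm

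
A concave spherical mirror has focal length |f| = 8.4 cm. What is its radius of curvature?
R = 2|f| = 16.8 cm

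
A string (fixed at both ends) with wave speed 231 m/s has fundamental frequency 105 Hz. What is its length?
L = v/(2f₁) = 1.1 m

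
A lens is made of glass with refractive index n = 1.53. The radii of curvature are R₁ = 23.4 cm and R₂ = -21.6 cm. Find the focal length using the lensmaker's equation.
1/f = (n − 1)(1/R₁ − 1/R₂) → f = 21.19 cm (converging lens)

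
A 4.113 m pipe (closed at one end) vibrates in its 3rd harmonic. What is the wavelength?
λₙ = 4L/n = 5.484 m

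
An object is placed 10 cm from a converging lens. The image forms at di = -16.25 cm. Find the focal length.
1/f = 1/do + 1/di → f = 26 cm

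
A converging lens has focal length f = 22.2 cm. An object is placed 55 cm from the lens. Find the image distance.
1/di = 1/f − 1/do → di = 37.23 cm (real image)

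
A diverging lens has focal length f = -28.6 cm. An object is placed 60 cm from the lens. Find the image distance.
1/di = 1/f − 1/do → di = -19.37 cm (virtual image)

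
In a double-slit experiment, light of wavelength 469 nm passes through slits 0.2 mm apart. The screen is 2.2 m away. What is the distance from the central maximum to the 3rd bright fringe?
y = mλL/d = 15.48 mm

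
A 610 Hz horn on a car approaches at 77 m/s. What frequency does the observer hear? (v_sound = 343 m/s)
f_obs = f·v/(v − v_s) = 786.6 Hz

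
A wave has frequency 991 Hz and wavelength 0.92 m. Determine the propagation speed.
v = fλ = 911.7 m/s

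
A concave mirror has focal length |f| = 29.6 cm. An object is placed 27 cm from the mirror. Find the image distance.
f = +29.6 cm (concave); 1/di = 1/f − 1/do → di = -307.4 cm (virtual image, behind mirror)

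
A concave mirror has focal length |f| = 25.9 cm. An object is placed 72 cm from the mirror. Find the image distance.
f = +25.9 cm (concave); 1/di = 1/f − 1/do → di = 40.45 cm (real image, in front of mirror)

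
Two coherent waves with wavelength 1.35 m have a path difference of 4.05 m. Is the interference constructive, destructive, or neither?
constructive — path difference = 3λ, a whole number of wavelengths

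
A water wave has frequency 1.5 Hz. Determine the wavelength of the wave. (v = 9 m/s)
λ = v/f = 6 m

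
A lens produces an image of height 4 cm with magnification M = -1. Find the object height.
ho = |hi|/|M| = 4 cm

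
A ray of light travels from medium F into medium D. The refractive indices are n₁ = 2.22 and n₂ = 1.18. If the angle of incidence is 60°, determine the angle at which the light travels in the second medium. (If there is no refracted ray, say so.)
sin θ₂ = (n₁/n₂)·sin θ₁ = 1.629 > 1, so there is no refracted ray — the light undergoes total internal reflection.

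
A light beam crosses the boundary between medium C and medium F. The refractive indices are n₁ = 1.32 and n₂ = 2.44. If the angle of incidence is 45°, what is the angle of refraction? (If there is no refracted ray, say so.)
sin θ₂ = (n₁/n₂)·sin θ₁ = 0.3825 → θ₂ = 22.49°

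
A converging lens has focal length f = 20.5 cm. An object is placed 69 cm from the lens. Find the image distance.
1/di = 1/f − 1/do → di = 29.16 cm (real image)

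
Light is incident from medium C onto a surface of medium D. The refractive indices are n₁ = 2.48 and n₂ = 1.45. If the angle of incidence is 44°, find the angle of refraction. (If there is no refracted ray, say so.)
sin θ₂ = (n₁/n₂)·sin θ₁ = 1.188 > 1, so there is no refracted ray — the light undergoes total internal reflection.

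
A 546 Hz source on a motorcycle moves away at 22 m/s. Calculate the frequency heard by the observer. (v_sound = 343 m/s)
f_obs = f·v/(v + v_s) = 513.1 Hz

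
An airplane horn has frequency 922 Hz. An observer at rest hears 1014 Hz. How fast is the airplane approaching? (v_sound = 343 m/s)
v_s = v·(1 − f/f_obs) = 31.12 m/s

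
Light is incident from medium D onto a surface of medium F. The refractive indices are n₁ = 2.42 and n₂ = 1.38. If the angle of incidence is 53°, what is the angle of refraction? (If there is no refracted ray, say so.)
sin θ₂ = (n₁/n₂)·sin θ₁ = 1.401 > 1, so there is no refracted ray — the light undergoes total internal reflection.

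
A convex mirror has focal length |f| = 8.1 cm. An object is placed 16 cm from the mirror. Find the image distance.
f = −8.1 cm (convex); 1/di = 1/f − 1/do → di = -5.378 cm (virtual image, behind mirror)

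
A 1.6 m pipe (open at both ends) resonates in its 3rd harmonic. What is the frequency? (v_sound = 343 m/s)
fₙ = nv/(2L) = 321.6 Hz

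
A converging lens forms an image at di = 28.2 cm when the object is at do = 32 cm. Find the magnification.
M = −di/do = -0.8812 (inverted image)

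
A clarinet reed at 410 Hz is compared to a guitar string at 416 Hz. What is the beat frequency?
6 Hz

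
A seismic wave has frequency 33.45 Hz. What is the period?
T = 1/f = 0.0299 s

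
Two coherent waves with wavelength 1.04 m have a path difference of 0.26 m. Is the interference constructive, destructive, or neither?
neither (partial) — path difference = 0.25λ, neither a whole number of wavelengths nor an odd multiple of λ/2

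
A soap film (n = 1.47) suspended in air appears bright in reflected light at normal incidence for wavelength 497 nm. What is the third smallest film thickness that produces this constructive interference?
2nt = (m − ½)λ with m = 3 → t = (m − ½)λ/(2n) = 422.6 nm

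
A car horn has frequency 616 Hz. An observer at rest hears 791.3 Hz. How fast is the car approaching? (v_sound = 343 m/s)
v_s = v·(1 − f/f_obs) = 75.99 m/s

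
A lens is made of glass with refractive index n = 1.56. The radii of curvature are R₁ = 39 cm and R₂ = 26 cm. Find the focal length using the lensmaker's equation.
1/f = (n − 1)(1/R₁ − 1/R₂) → f = -139.3 cm (diverging lens)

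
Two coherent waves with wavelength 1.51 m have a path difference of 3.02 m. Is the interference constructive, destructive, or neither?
constructive — path difference = 2λ, a whole number of wavelengths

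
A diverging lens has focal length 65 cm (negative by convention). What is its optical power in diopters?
P = 1/f = -1.538 D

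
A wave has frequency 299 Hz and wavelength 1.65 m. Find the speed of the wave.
v = fλ = 493.3 m/s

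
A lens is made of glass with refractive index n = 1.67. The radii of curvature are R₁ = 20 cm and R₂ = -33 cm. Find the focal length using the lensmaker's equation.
1/f = (n − 1)(1/R₁ − 1/R₂) → f = 18.59 cm (converging lens)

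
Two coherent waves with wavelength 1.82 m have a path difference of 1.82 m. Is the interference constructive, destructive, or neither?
constructive — path difference = 1λ, a whole number of wavelengths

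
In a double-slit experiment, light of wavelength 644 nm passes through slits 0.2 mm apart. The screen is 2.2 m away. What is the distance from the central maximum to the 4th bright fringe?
y = mλL/d = 28.34 mm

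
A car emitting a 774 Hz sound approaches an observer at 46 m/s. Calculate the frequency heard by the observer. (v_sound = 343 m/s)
f_obs = f·v/(v − v_s) = 893.9 Hz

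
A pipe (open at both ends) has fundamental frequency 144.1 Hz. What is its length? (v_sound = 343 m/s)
L = v/(2f₁) = 1.19 m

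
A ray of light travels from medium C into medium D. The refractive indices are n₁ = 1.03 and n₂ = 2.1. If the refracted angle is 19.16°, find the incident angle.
sin θ₁ = (n₂/n₁)·sin θ₂ → θ₁ = 42°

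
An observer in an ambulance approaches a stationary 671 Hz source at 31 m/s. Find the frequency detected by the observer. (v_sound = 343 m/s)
f_obs = f·(v + v_o)/v = 731.6 Hz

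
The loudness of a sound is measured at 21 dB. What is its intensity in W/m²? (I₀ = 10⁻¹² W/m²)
I = I₀·10^(β/10) = 1.26 × 10⁻¹⁰ W/m²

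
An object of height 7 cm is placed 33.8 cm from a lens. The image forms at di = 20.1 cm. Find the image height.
hi = (-di/do) × ho = -4.163 cm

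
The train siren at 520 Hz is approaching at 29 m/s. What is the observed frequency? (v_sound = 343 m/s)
f_obs = f·v/(v − v_s) = 568 Hz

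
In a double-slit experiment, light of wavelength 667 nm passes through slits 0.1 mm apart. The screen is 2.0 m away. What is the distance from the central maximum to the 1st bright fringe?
y = mλL/d = 13.34 mm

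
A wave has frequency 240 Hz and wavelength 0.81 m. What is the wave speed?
v = fλ = 194.4 m/s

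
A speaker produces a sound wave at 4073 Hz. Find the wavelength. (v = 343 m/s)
λ = v/f = 0.08421 m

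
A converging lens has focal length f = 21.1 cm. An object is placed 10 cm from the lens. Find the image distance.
1/di = 1/f − 1/do → di = -19.01 cm (virtual image)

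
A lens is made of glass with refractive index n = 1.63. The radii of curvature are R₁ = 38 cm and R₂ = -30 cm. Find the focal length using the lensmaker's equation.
1/f = (n − 1)(1/R₁ − 1/R₂) → f = 26.61 cm (converging lens)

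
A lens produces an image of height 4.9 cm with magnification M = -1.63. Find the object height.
ho = |hi|/|M| = 3.006 cm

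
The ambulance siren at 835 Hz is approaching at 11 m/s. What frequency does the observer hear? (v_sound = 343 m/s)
f_obs = f·v/(v − v_s) = 862.7 Hz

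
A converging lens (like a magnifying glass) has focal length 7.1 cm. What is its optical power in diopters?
P = 1/f = 14.08 D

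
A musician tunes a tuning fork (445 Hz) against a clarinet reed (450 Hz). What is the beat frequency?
5 Hz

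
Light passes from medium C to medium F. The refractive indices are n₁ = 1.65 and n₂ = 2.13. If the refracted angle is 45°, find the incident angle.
sin θ₁ = (n₂/n₁)·sin θ₂ → θ₁ = 65.9°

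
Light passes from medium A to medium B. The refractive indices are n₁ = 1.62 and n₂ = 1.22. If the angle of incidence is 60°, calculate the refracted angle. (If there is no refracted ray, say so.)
sin θ₂ = (n₁/n₂)·sin θ₁ = 1.15 > 1, so there is no refracted ray — the light undergoes total internal reflection.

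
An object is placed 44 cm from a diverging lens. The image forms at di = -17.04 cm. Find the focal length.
1/f = 1/do + 1/di → f = -27.81 cm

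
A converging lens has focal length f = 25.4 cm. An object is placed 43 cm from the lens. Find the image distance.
1/di = 1/f − 1/do → di = 62.06 cm (real image)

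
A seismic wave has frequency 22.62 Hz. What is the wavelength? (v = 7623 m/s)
λ = v/f = 337 m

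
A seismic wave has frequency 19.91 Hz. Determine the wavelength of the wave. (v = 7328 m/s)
λ = v/f = 368.1 m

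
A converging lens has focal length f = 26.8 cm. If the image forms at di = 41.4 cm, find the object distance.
1/do = 1/f − 1/di → do = 75.99 cm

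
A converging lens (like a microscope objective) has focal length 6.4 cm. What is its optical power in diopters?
P = 1/f = 15.62 D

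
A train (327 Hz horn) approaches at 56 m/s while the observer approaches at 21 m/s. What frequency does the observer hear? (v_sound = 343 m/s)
f_obs = f·(v + v_o)/(v − v_s) = 414.7 Hz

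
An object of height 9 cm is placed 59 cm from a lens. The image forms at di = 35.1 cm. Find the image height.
hi = (-di/do) × ho = -5.354 cm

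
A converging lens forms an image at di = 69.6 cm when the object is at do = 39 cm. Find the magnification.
M = −di/do = -1.785 (inverted image)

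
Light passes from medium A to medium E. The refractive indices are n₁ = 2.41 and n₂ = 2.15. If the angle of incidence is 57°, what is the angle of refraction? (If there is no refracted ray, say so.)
sin θ₂ = (n₁/n₂)·sin θ₁ = 0.9401 → θ₂ = 70.07°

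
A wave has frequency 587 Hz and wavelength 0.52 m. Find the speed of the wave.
v = fλ = 305.2 m/s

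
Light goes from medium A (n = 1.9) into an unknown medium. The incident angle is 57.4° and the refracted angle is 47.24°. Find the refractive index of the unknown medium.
n₂ = n₁·sin θ₁ / sin θ₂ = 2.18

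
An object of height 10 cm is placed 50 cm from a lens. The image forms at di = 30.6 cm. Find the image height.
hi = (-di/do) × ho = -6.12 cm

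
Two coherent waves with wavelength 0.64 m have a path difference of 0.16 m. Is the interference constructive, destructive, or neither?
neither (partial) — path difference = 0.25λ, neither a whole number of wavelengths nor an odd multiple of λ/2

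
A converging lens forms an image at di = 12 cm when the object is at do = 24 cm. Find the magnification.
M = −di/do = -0.5 (inverted image)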